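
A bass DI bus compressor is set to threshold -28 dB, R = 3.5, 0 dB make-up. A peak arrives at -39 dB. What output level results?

-39 dB is 11 dB below the -28 dB threshold, so no gain reduction is applied.
Output = input = -39 dB.

-39 dB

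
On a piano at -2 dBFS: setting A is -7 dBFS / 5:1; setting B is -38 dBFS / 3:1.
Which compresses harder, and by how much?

A: GR = 5 − 5/5 = 4 dB.
B: GR = 36 − 36/3 = 24 dB.
B reduces 20 dB more.

B, by 20 dB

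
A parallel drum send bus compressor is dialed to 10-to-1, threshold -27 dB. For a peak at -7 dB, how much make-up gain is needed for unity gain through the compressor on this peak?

18 dB

Overshoot 20 dB → 20/10 = 2 dB after compression, so the compressed level is -27 + 2 = -25 dB.
Make-up = target − compressed = -7 − (-25) = 18 dB.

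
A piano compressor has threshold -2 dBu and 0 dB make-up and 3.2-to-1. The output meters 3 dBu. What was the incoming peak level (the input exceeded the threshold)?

14 dBu

That's 5 dB above the -2 dBu threshold.
Before 3.2:1 compression the overshoot was 5 × 3.2 = 16 dB, so input = -2 + 16 = 14 dBu.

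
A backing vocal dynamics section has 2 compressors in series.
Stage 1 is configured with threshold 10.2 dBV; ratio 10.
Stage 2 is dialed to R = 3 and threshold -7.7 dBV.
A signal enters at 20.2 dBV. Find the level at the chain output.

Stage 1: 10 dB above 10.2 dBV, reduced 10:1 to 1 dB above → 11.2 dBV.
Stage 2: overshoot 18.9 dB → 18.9/3 = 6.3 dB → -1.4 dBV.

-1.4 dBV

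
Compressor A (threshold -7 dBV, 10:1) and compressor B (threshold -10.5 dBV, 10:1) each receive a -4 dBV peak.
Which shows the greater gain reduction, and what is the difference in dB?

B, by 3.15 dB

A: GR = 3 − 3/10 = 2.7 dB.
B: GR = 6.5 − 6.5/10 = 5.85 dB.
Difference: 3.15 dB in favour of B.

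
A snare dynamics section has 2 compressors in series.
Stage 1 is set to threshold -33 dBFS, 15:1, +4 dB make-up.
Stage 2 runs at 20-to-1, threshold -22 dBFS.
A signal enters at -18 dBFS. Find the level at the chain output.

Stage 1: overshoot 15 dB → 15/15 = 1 dB → -32 dBFS; +4 dB make-up → -28 dBFS.
Stage 2: below threshold (-28 ≤ -22); passes unchanged; output -28 dBFS.

-28 dBFS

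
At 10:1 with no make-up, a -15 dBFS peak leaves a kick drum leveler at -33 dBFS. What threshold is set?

Gain reduction = -15 − (-33) = 18 dB; output overshoot = GR / (R − 1) = 18 / 9 = 2 dB.
Threshold = output − output overshoot = -33 − 2 = -35 dBFS.

-35 dBFS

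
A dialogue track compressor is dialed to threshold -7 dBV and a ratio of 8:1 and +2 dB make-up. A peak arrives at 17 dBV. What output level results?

-2 dBV

Overshoot: 17 − (-7) = 24 dB.
At 8:1 the overshoot is divided by 8, leaving 3 dB above threshold.
Output = -7 + 3 = -4 dBV; make-up adds 2 dB, giving -2 dBV.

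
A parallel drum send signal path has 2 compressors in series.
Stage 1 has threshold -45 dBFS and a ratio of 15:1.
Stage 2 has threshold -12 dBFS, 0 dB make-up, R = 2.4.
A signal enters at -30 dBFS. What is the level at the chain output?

-44 dBFS

Stage 1: 15 dB above -45 dBFS, reduced 15:1 to 1 dB above → -44 dBFS.
Stage 2: below threshold (-44 ≤ -12); passes unchanged; output -44 dBFS.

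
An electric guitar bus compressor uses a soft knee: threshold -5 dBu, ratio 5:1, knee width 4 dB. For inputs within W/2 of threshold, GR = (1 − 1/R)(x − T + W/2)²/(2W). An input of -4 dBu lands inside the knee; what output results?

x − T + W/2 = -4 − (-5) + 2 = 3.
GR = (1 − 1/5) × 3² / 8 = 0.8 × 9 / 8 = 0.9 dB.
Output = -4 − 0.9 = -4.9 dBu.

-4.9 dBu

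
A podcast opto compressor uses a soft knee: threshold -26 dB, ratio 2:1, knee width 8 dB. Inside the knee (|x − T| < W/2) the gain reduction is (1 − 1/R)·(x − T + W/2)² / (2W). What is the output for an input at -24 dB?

x − T + W/2 = -24 − (-26) + 4 = 6.
GR = (1 − 1/2) × 6² / 16 = 0.5 × 36 / 16 = 1.125 dB.
Output = -24 − 1.125 = -25.125 dB.

-25.125 dB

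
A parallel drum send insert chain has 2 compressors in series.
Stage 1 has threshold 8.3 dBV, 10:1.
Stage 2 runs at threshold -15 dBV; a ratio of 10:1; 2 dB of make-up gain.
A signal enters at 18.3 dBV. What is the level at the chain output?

-10.57 dBV

Stage 1: 10 dB above 8.3 dBV, reduced 10:1 to 1 dB above → 9.3 dBV.
Stage 2: 24.3 dB above -15 dBV, reduced 10:1 to 2.43 dB above → -12.57 dBV; +2 dB make-up → -10.57 dBV.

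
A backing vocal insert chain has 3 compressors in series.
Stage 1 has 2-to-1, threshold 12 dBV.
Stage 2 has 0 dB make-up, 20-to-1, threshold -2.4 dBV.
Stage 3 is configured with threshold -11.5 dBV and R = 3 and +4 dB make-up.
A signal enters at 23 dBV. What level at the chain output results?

Stage 1: 23 dBV is 11 dB over 12 dBV; at 2:1 that becomes 5.5 dB over, giving 17.5 dBV.
Stage 2: 17.5 dBV is 19.9 dB over -2.4 dBV; at 20:1 that becomes 0.995 dB over, giving -1.405 dBV.
Stage 3: overshoot 10.095 dB → 10.095/3 = 3.365 dB → -8.135 dBV; +4 dB make-up → -4.135 dBV.

-4.135 dBV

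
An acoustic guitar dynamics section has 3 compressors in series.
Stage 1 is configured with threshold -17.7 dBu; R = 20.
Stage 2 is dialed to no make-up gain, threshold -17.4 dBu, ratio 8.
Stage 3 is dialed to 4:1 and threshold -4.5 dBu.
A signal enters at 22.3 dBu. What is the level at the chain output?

Stage 1: overshoot 40 dB → 40/20 = 2 dB → -15.7 dBu.
Stage 2: 1.7 dB above -17.4 dBu, reduced 8:1 to 0.2125 dB above → -17.1875 dBu.
Stage 3: below threshold (-17.1875 ≤ -4.5); passes unchanged; output -17.1875 dBu.

-17.1875 dBu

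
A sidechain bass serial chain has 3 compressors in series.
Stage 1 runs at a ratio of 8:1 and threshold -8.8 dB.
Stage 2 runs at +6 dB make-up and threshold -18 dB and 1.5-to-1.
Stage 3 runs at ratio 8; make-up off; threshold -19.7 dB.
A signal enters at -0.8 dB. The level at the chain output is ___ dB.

Stage 1: overshoot 8 dB → 8/8 = 1 dB → -7.8 dB.
Stage 2: 10.2 dB above -18 dB, reduced 1.5:1 to 6.8 dB above → -11.2 dB; +6 dB make-up → -5.2 dB.
Stage 3: overshoot 14.5 dB → 14.5/8 = 1.8125 dB → -17.8875 dB.

-17.8875 dB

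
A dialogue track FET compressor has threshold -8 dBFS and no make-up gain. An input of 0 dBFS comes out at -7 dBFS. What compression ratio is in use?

8:1

Input overshoot = 0 − (-8) = 8 dB; output overshoot = -7 − (-8) = 1 dB.
Ratio = 8 / 1 = 8.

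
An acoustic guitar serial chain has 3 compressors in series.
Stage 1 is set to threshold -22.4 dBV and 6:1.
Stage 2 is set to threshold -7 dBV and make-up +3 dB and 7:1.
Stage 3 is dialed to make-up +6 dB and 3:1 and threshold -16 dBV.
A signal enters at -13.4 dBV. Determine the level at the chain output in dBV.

-11.9 dBV

Stage 1: overshoot 9 dB → 9/6 = 1.5 dB → -20.9 dBV.
Stage 2: below threshold (-20.9 ≤ -7); passes unchanged; make-up brings it to -17.9 dBV.
Stage 3: -17.9 dBV ≤ -16 dBV, so stage 3 doesn't engage; make-up brings it to -11.9 dBV.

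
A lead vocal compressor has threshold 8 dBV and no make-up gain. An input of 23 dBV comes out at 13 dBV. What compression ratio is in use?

3:1

Input overshoot = 23 − 8 = 15 dB; output overshoot = 13 − 8 = 5 dB.
Ratio = 15 / 5 = 3.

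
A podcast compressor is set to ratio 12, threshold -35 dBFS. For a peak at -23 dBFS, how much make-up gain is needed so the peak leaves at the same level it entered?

Without make-up, output = threshold + overshoot/12 = -35 + 1 = -34 dBFS.
Gap to target: 11 dB.

11 dB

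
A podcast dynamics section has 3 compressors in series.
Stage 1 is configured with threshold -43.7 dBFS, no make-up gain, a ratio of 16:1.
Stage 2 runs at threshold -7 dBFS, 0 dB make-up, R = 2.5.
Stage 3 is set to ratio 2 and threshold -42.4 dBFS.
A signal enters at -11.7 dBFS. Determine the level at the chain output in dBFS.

-42.05 dBFS

Stage 1: overshoot 32 dB → 32/16 = 2 dB → -41.7 dBFS.
Stage 2: -41.7 dBFS is at or below the -7 dBFS threshold — no compression; output -41.7 dBFS.
Stage 3: 0.7 dB above -42.4 dBFS, reduced 2:1 to 0.35 dB above → -42.05 dBFS.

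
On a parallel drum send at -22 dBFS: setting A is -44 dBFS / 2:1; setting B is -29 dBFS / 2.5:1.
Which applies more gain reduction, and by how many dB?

A: 22 dB over, compressed to 11 dB over, so 11 dB of GR.
B: 7 dB over, compressed to 2.8 dB over, so 4.2 dB of GR.
Difference: 6.8 dB in favour of A.

A, by 6.8 dB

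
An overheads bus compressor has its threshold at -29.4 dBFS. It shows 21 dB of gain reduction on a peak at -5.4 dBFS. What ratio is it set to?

Input overshoot = -5.4 − (-29.4) = 24 dB.
Output overshoot = 24 − 21 = 3 dB.
Ratio = input overshoot / output overshoot = 24 / 3 = 8.

8:1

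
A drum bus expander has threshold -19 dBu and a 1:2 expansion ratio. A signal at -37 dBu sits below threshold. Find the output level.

The input is 18 dB below the -19 dBu threshold.
A 1:2 expander multiplies undershoot by 2: 18 × 2 = 36 dB below threshold.
Output = -19 − 36 = -55 dBu.

-55 dBu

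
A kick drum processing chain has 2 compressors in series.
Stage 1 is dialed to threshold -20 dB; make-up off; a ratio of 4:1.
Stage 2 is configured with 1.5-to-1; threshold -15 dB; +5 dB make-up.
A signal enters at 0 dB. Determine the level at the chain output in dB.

Stage 1: 20 dB above -20 dB, reduced 4:1 to 5 dB above → -15 dB.
Stage 2: below threshold (-15 ≤ -15); passes unchanged; make-up brings it to -10 dB.

-10 dB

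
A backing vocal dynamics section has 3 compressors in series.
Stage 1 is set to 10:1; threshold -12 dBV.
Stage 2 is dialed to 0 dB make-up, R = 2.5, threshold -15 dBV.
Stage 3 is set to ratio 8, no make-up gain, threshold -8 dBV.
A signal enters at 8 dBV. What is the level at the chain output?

-13 dBV

Stage 1: 20 dB above -12 dBV, reduced 10:1 to 2 dB above → -10 dBV.
Stage 2: -10 dBV is 5 dB over -15 dBV; at 2.5:1 that becomes 2 dB over, giving -13 dBV.
Stage 3: -13 dBV ≤ -8 dBV, so stage 3 doesn't engage; output -13 dBV.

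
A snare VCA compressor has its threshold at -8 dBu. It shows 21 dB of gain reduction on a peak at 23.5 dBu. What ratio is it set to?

3:1

Input overshoot = 23.5 − (-8) = 31.5 dB.
Output overshoot = 31.5 − 21 = 10.5 dB.
Ratio = input overshoot / output overshoot = 31.5 / 10.5 = 3.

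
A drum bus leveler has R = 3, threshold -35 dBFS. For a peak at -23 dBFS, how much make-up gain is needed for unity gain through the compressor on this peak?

8 dB

Without make-up, output = threshold + overshoot/3 = -35 + 4 = -31 dBFS.
Gap to target: 8 dB.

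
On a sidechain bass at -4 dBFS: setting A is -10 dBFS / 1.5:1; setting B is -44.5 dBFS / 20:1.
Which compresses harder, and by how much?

A: GR = 6 − 6/1.5 = 2 dB.
B: GR = 40.5 − 40.5/20 = 38.475 dB.
Difference: 36.475 dB in favour of B.

B, by 36.475 dB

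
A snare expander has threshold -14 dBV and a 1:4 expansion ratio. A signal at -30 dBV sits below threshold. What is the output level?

-78 dBV

Undershoot = (-14) − (-30) = 16 dB.
At 1:4, that expands to 64 dB under threshold.
Output = -14 − 64 = -78 dBV.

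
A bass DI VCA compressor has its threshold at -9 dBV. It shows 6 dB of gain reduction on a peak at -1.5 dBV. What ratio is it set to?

5:1

Input overshoot = -1.5 − (-9) = 7.5 dB.
Output overshoot = 7.5 − 6 = 1.5 dB.
Ratio = input overshoot / output overshoot = 7.5 / 1.5 = 5.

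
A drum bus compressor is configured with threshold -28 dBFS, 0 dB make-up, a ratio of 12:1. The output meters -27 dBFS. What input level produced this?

The compressed level sits -27 − (-28) = 1 dB over threshold.
Input overshoot = R × output overshoot = 12 dB → input = -28 + 12 = -16 dBFS.

-16 dBFS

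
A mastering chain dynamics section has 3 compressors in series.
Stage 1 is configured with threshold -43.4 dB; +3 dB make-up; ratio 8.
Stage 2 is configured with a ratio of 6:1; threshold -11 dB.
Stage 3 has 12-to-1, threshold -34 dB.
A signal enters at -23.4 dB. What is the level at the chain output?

Stage 1: -23.4 dB is 20 dB over -43.4 dB; at 8:1 that becomes 2.5 dB over, giving -40.9 dB; +3 dB make-up → -37.9 dB.
Stage 2: below threshold (-37.9 ≤ -11); passes unchanged; output -37.9 dB.
Stage 3: below threshold (-37.9 ≤ -34); passes unchanged; output -37.9 dB.

-37.9 dB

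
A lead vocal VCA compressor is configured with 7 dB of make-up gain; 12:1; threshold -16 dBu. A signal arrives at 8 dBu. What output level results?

The input is 24 dB above the -16 dBu threshold.
The 24 dB excess becomes 2 dB after 12:1 reduction.
That puts the output at -14 dBu; make-up adds 7 dB, giving -7 dBu.

-7 dBu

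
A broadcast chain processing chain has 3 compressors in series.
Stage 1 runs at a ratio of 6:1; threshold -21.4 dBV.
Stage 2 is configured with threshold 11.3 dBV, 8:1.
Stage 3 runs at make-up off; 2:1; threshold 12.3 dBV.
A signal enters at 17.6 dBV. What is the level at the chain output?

Stage 1: overshoot 39 dB → 39/6 = 6.5 dB → -14.9 dBV.
Stage 2: -14.9 dBV ≤ 11.3 dBV, so stage 2 doesn't engage; output -14.9 dBV.
Stage 3: -14.9 dBV is at or below the 12.3 dBV threshold — no compression; output -14.9 dBV.

-14.9 dBV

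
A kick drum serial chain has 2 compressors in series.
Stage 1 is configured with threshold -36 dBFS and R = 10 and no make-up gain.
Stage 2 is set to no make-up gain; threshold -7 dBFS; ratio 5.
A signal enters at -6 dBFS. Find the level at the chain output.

Stage 1: 30 dB above -36 dBFS, reduced 10:1 to 3 dB above → -33 dBFS.
Stage 2: below threshold (-33 ≤ -7); passes unchanged; output -33 dBFS.

-33 dBFS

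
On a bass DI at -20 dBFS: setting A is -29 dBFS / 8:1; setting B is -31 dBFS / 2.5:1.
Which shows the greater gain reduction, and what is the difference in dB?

A: GR = 9 − 9/8 = 7.875 dB.
B: GR = 11 − 11/2.5 = 6.6 dB.
Difference: 1.275 dB in favour of A.

A, by 1.275 dB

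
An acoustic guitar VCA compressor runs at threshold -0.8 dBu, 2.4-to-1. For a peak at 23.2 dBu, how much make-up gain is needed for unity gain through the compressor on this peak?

Overshoot 24 dB → 24/2.4 = 10 dB after compression, so the compressed level is -0.8 + 10 = 9.2 dBu.
Make-up = target − compressed = 23.2 − 9.2 = 14 dB.

14 dB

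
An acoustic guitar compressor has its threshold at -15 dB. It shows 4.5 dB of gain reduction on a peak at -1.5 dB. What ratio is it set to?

Input overshoot = -1.5 − (-15) = 13.5 dB.
Output overshoot = 13.5 − 4.5 = 9 dB.
Ratio = input overshoot / output overshoot = 13.5 / 9 = 1.5.

1.5:1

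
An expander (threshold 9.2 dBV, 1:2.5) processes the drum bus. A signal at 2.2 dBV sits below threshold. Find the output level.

-8.3 dBV

Below threshold, a 1:2.5 expander applies gain = (2.5−1)×(T − x) of attenuation.
(2.5−1) × 7 = 10.5 dB, so output = 2.2 − 10.5 = -8.3 dBV.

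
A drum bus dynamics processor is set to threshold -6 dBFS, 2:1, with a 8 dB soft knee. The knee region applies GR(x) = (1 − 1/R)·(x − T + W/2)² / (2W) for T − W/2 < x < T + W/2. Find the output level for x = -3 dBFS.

x − T + W/2 = -3 − (-6) + 4 = 7.
GR = (1 − 1/2) × 7² / 16 = 0.5 × 49 / 16 = 1.53125 dB.
Output = -3 − 1.53125 = -4.53125 dBFS.

-4.53125 dBFS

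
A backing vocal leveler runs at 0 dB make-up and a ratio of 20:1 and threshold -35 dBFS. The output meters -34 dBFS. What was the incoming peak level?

-15 dBFS

That's 1 dB above the -35 dBFS threshold.
Undo the ratio: input overshoot = 1 × 20 = 20 dB, giving input = -15 dBFS.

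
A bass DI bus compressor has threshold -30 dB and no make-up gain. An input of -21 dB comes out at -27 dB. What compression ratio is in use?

3:1

Input overshoot = -21 − (-30) = 9 dB; output overshoot = -27 − (-30) = 3 dB.
Ratio = 9 / 3 = 3.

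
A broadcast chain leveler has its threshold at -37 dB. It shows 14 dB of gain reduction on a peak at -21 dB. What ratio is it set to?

8:1

Input overshoot = -21 − (-37) = 16 dB.
Output overshoot = 16 − 14 = 2 dB.
Ratio = input overshoot / output overshoot = 16 / 2 = 8.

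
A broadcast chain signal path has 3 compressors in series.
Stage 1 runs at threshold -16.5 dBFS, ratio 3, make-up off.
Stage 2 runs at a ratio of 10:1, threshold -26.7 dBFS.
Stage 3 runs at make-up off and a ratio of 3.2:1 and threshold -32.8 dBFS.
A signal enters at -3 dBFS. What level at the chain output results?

Stage 1: 13.5 dB above -16.5 dBFS, reduced 3:1 to 4.5 dB above → -12 dBFS.
Stage 2: overshoot 14.7 dB → 14.7/10 = 1.47 dB → -25.23 dBFS.
Stage 3: -25.23 dBFS is 7.57 dB over -32.8 dBFS; at 3.2:1 that becomes 2.365625 dB over, giving -30.434375 dBFS.

-30.434375 dBFS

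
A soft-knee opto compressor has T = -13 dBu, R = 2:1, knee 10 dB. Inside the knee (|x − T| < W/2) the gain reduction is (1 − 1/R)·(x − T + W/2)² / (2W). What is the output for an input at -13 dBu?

x − T + W/2 = -13 − (-13) + 5 = 5.
GR = (1 − 1/2) × 5² / 20 = 0.5 × 25 / 20 = 0.625 dB.
Output = -13 − 0.625 = -13.625 dBu.

-13.625 dBu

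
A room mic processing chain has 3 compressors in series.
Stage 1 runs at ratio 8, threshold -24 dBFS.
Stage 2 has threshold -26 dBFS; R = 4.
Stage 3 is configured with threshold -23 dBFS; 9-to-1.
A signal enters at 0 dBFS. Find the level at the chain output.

-24.75 dBFS

Stage 1: overshoot 24 dB → 24/8 = 3 dB → -21 dBFS.
Stage 2: -21 dBFS is 5 dB over -26 dBFS; at 4:1 that becomes 1.25 dB over, giving -24.75 dBFS.
Stage 3: -24.75 dBFS ≤ -23 dBFS, so stage 3 doesn't engage; output -24.75 dBFS.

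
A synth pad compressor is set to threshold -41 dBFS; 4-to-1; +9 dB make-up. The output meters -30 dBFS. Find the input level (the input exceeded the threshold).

Before make-up, the level was -30 − 9 = -39 dBFS.
The compressed level sits -39 − (-41) = 2 dB over threshold.
Input overshoot = R × output overshoot = 8 dB → input = -41 + 8 = -33 dBFS.

-33 dBFS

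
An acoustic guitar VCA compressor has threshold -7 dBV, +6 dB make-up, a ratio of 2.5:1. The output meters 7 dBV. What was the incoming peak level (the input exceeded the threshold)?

Before make-up, the level was 7 − 6 = 1 dBV.
The compressed level sits 1 − (-7) = 8 dB over threshold.
Input overshoot = R × output overshoot = 20 dB → input = -7 + 20 = 13 dBV.

13 dBV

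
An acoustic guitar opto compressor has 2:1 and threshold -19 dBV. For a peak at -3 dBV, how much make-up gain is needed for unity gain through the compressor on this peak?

8 dB

Overshoot 16 dB → 16/2 = 8 dB after compression, so the compressed level is -19 + 8 = -11 dBV.
Make-up = target − compressed = -3 − (-11) = 8 dB.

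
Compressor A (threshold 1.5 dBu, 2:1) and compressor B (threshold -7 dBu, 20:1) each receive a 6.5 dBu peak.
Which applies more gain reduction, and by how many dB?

A: GR = 5 − 5/2 = 2.5 dB.
B: GR = 13.5 − 13.5/20 = 12.825 dB.
Difference: 10.325 dB in favour of B.

B, by 10.325 dB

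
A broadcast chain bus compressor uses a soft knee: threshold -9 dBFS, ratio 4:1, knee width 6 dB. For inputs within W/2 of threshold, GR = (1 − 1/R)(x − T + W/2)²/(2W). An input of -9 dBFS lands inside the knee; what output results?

-9.5625 dBFS

x − T + W/2 = -9 − (-9) + 3 = 3.
GR = (1 − 1/4) × 3² / 12 = 0.75 × 9 / 12 = 0.5625 dB.
Output = -9 − 0.5625 = -9.5625 dBFS.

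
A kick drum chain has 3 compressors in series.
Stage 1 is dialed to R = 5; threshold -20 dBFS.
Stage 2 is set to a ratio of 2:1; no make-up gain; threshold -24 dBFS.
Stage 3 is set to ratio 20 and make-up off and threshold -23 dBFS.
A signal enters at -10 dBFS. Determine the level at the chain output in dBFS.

Stage 1: -10 dBFS is 10 dB over -20 dBFS; at 5:1 that becomes 2 dB over, giving -18 dBFS.
Stage 2: -18 dBFS is 6 dB over -24 dBFS; at 2:1 that becomes 3 dB over, giving -21 dBFS.
Stage 3: overshoot 2 dB → 2/20 = 0.1 dB → -22.9 dBFS.

-22.9 dBFS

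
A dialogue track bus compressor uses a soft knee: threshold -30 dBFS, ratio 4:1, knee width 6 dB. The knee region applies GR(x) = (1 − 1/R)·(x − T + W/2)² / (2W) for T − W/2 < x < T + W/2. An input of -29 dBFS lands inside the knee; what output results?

-30 dBFS

x − T + W/2 = -29 − (-30) + 3 = 4.
GR = (1 − 1/4) × 4² / 12 = 0.75 × 16 / 12 = 1 dB.
Output = -29 − 1 = -30 dBFS.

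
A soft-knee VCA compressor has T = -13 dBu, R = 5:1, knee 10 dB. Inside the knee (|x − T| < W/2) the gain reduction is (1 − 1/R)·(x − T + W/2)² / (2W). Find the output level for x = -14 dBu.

x − T + W/2 = -14 − (-13) + 5 = 4.
GR = (1 − 1/5) × 4² / 20 = 0.8 × 16 / 20 = 0.64 dB.
Output = -14 − 0.64 = -14.64 dBu.

-14.64 dBu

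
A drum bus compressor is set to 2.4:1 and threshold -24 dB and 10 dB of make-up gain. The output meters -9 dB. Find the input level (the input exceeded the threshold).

-12 dB

Stripping the +10 dB make-up gives -19 dB at the gain stage.
That's 5 dB above the -24 dB threshold.
Before 2.4:1 compression the overshoot was 5 × 2.4 = 12 dB, so input = -24 + 12 = -12 dB.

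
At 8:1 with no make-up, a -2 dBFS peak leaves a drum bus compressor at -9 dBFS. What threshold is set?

Let T be the threshold. Output overshoot = (input overshoot)/R, so -9 − T = (-2 − T)/8.
8·(-9 − T) = -2 − T → 7·T = -72 − (-2) = -70.
T = -70/7 = -10 dBFS.

-10 dBFS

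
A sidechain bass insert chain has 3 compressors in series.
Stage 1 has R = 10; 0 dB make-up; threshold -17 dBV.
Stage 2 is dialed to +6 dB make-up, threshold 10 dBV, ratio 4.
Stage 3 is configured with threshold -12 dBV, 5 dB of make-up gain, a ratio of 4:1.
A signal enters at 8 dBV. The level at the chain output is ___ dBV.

-6.125 dBV

Stage 1: 25 dB above -17 dBV, reduced 10:1 to 2.5 dB above → -14.5 dBV.
Stage 2: -14.5 dBV is at or below the 10 dBV threshold — no compression; make-up brings it to -8.5 dBV.
Stage 3: overshoot 3.5 dB → 3.5/4 = 0.875 dB → -11.125 dBV; +5 dB make-up → -6.125 dBV.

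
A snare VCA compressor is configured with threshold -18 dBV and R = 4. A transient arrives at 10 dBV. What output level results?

-11 dBV

Overshoot: 10 − (-18) = 28 dB.
The 28 dB excess becomes 7 dB after 4:1 reduction.
Output = -18 + 7 = -11 dBV.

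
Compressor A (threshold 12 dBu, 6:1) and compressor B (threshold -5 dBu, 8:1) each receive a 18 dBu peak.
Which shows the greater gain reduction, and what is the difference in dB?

B, by 15.125 dB

A: overshoot 6 dB → output overshoot 1 dB → GR 5 dB.
B: overshoot 23 dB → output overshoot 2.875 dB → GR 20.125 dB.
B reduces 15.125 dB more.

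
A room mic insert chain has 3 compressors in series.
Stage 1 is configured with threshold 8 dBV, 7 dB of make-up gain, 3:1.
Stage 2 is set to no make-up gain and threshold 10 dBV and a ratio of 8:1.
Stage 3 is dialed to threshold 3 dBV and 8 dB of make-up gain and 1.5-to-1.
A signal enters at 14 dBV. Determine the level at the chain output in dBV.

16.25 dBV

Stage 1: 14 dBV is 6 dB over 8 dBV; at 3:1 that becomes 2 dB over, giving 10 dBV; +7 dB make-up → 17 dBV.
Stage 2: 17 dBV is 7 dB over 10 dBV; at 8:1 that becomes 0.875 dB over, giving 10.875 dBV.
Stage 3: overshoot 7.875 dB → 7.875/1.5 = 5.25 dB → 8.25 dBV; +8 dB make-up → 16.25 dBV.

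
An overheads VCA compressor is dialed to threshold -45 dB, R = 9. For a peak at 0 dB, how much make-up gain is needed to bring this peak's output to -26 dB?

Overshoot 45 dB → 45/9 = 5 dB after compression, so the compressed level is -45 + 5 = -40 dB.
Make-up = target − compressed = -26 − (-40) = 14 dB.

14 dB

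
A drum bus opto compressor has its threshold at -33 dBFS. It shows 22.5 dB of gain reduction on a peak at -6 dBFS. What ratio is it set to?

Input overshoot = -6 − (-33) = 27 dB.
Output overshoot = 27 − 22.5 = 4.5 dB.
Ratio = input overshoot / output overshoot = 27 / 4.5 = 6.

6:1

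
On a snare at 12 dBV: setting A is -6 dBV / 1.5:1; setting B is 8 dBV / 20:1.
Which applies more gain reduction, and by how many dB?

A: overshoot 18 dB → output overshoot 12 dB → GR 6 dB.
B: overshoot 4 dB → output overshoot 0.2 dB → GR 3.8 dB.
A applies 2.2 dB more gain reduction.

A, by 2.2 dB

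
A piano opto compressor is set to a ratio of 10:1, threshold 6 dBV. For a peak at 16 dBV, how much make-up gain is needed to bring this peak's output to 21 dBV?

Without make-up, output = threshold + overshoot/10 = 6 + 1 = 7 dBV.
Gap to target: 14 dB.

14 dB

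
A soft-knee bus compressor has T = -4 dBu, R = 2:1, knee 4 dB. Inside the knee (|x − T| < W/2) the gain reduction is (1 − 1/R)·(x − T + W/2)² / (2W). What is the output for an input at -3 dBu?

-3.5625 dBu

x − T + W/2 = -3 − (-4) + 2 = 3.
GR = (1 − 1/2) × 3² / 8 = 0.5 × 9 / 8 = 0.5625 dB.
Output = -3 − 0.5625 = -3.5625 dBu.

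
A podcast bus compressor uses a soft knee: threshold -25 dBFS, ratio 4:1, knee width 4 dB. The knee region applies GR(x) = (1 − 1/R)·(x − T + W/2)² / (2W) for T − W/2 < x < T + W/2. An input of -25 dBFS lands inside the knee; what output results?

x − T + W/2 = -25 − (-25) + 2 = 2.
GR = (1 − 1/4) × 2² / 8 = 0.75 × 4 / 8 = 0.375 dB.
Output = -25 − 0.375 = -25.375 dBFS.

-25.375 dBFS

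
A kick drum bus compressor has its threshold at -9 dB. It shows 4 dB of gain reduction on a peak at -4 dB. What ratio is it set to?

5:1

Input overshoot = -4 − (-9) = 5 dB.
Output overshoot = 5 − 4 = 1 dB.
Ratio = input overshoot / output overshoot = 5 / 1 = 5.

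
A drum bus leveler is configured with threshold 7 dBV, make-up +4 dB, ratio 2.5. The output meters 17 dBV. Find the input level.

22 dBV

Remove make-up: 17 − 4 = 13 dBV.
That's 6 dB above the 7 dBV threshold.
Before 2.5:1 compression the overshoot was 6 × 2.5 = 15 dB, so input = 7 + 15 = 22 dBV.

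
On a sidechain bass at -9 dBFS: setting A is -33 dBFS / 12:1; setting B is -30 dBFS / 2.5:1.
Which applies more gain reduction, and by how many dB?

A: 24 dB over, compressed to 2 dB over, so 22 dB of GR.
B: 21 dB over, compressed to 8.4 dB over, so 12.6 dB of GR.
Difference: 9.4 dB in favour of A.

A, by 9.4 dB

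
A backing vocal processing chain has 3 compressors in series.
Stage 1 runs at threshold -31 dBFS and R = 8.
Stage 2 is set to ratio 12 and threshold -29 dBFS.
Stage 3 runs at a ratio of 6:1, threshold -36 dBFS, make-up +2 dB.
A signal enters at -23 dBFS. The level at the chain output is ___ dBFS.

-33 dBFS

Stage 1: -23 dBFS is 8 dB over -31 dBFS; at 8:1 that becomes 1 dB over, giving -30 dBFS.
Stage 2: -30 dBFS is at or below the -29 dBFS threshold — no compression; output -30 dBFS.
Stage 3: 6 dB above -36 dBFS, reduced 6:1 to 1 dB above → -35 dBFS; +2 dB make-up → -33 dBFS.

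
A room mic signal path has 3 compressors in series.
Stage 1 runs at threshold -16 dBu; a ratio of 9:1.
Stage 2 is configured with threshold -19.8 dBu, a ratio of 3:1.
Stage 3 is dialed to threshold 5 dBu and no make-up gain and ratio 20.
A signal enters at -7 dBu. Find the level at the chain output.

Stage 1: 9 dB above -16 dBu, reduced 9:1 to 1 dB above → -15 dBu.
Stage 2: -15 dBu is 4.8 dB over -19.8 dBu; at 3:1 that becomes 1.6 dB over, giving -18.2 dBu.
Stage 3: -18.2 dBu ≤ 5 dBu, so stage 3 doesn't engage; output -18.2 dBu.

-18.2 dBu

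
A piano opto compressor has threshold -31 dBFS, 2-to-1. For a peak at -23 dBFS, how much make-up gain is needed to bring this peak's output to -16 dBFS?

11 dB

Overshoot 8 dB → 8/2 = 4 dB after compression, so the compressed level is -31 + 4 = -27 dBFS.
Make-up = target − compressed = -16 − (-27) = 11 dB.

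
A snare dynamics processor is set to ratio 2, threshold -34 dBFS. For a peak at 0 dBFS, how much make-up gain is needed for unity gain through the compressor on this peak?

Overshoot 34 dB → 34/2 = 17 dB after compression, so the compressed level is -34 + 17 = -17 dBFS.
Make-up = target − compressed = 0 − (-17) = 17 dB.

17 dB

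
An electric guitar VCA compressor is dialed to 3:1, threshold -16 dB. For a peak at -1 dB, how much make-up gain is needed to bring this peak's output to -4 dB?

Overshoot 15 dB → 15/3 = 5 dB after compression, so the compressed level is -16 + 5 = -11 dB.
Make-up = target − compressed = -4 − (-11) = 7 dB.

7 dB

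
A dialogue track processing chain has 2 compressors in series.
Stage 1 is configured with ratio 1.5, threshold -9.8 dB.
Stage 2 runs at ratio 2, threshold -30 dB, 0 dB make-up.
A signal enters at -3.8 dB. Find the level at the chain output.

-17.9 dB

Stage 1: overshoot 6 dB → 6/1.5 = 4 dB → -5.8 dB.
Stage 2: 24.2 dB above -30 dB, reduced 2:1 to 12.1 dB above → -17.9 dB.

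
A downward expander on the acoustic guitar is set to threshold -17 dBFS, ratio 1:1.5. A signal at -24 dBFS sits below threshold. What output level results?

The input is 7 dB below the -17 dBFS threshold.
A 1:1.5 expander multiplies undershoot by 1.5: 7 × 1.5 = 10.5 dB below threshold.
Output = -17 − 10.5 = -27.5 dBFS.

-27.5 dBFS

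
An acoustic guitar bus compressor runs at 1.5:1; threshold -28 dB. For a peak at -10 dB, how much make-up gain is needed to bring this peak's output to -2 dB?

Overshoot 18 dB → 18/1.5 = 12 dB after compression, so the compressed level is -28 + 12 = -16 dB.
Make-up = target − compressed = -2 − (-16) = 14 dB.

14 dB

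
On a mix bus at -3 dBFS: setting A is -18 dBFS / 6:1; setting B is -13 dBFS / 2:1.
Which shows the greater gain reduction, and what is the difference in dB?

A: GR = 15 − 15/6 = 12.5 dB.
B: GR = 10 − 10/2 = 5 dB.
A applies 7.5 dB more gain reduction.

A, by 7.5 dB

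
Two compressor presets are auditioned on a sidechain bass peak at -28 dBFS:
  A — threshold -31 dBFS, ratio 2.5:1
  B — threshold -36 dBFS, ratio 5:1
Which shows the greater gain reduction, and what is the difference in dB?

B, by 4.6 dB

A: GR = 3 − 3/2.5 = 1.8 dB.
B: GR = 8 − 8/5 = 6.4 dB.
Difference: 4.6 dB in favour of B.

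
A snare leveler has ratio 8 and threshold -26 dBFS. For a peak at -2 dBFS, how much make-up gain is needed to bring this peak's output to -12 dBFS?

11 dB

Overshoot 24 dB → 24/8 = 3 dB after compression, so the compressed level is -26 + 3 = -23 dBFS.
Make-up = target − compressed = -12 − (-23) = 11 dB.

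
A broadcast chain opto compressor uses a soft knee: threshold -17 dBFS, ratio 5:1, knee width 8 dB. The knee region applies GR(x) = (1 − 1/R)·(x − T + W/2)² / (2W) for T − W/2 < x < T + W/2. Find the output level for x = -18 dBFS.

x − T + W/2 = -18 − (-17) + 4 = 3.
GR = (1 − 1/5) × 3² / 16 = 0.8 × 9 / 16 = 0.45 dB.
Output = -18 − 0.45 = -18.45 dBFS.

-18.45 dBFS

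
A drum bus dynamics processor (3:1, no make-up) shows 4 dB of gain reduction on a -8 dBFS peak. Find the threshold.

Let T be the threshold. Output overshoot = (input overshoot)/R, so -12 − T = (-8 − T)/3.
3·(-12 − T) = -8 − T → 2·T = -36 − (-8) = -28.
T = -28/2 = -14 dBFS.

-14 dBFS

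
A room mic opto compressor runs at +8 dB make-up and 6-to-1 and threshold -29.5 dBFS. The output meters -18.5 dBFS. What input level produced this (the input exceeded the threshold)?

Remove make-up: -18.5 − 8 = -26.5 dBFS.
The compressed level sits -26.5 − (-29.5) = 3 dB over threshold.
Undo the ratio: input overshoot = 3 × 6 = 18 dB, giving input = -11.5 dBFS.

-11.5 dBFS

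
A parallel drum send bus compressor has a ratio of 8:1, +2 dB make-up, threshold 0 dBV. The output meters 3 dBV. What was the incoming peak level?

Before make-up, the level was 3 − 2 = 1 dBV.
Post-compression overshoot = 1 − 0 = 1 dB.
Before 8:1 compression the overshoot was 1 × 8 = 8 dB, so input = 0 + 8 = 8 dBV.

8 dBV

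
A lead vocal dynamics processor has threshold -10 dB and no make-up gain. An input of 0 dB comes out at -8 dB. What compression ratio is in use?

5:1

Input overshoot = 0 − (-10) = 10 dB; output overshoot = -8 − (-10) = 2 dB.
Ratio = 10 / 2 = 5.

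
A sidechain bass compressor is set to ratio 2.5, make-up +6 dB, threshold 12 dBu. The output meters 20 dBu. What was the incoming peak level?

17 dBu

Before make-up, the level was 20 − 6 = 14 dBu.
Post-compression overshoot = 14 − 12 = 2 dB.
Undo the ratio: input overshoot = 2 × 2.5 = 5 dB, giving input = 17 dBu.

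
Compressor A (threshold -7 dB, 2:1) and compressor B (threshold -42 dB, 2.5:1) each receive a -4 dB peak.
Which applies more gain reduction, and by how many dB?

A: overshoot 3 dB → output overshoot 1.5 dB → GR 1.5 dB.
B: overshoot 38 dB → output overshoot 15.2 dB → GR 22.8 dB.
B applies 21.3 dB more gain reduction.

B, by 21.3 dB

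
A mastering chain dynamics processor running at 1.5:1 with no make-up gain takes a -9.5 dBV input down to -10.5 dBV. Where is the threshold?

Input is 3 dB above T (since output overshoot × R = input overshoot: (-10.5 − T)·1.5 = -9.5 − T gives T = -12.5 dBV).
Check: -12.5 + (-9.5 − (-12.5))/1.5 = -12.5 + 2 = -10.5 dBV. ✓

-12.5 dBV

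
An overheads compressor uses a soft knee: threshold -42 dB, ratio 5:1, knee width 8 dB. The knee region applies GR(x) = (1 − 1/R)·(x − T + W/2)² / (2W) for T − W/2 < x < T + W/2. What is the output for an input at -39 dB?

-41.45 dB

x − T + W/2 = -39 − (-42) + 4 = 7.
GR = (1 − 1/5) × 7² / 16 = 0.8 × 49 / 16 = 2.45 dB.
Output = -39 − 2.45 = -41.45 dB.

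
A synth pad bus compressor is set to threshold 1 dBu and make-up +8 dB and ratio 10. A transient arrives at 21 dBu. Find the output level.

11 dBu

Overshoot: 21 − 1 = 20 dB.
The 20 dB excess becomes 2 dB after 10:1 reduction.
So the level is 1 + 2 = 3 dBu; make-up adds 8 dB, giving 11 dBu.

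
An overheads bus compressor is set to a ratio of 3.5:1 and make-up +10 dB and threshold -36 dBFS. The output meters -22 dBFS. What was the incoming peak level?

Remove make-up: -22 − 10 = -32 dBFS.
The compressed level sits -32 − (-36) = 4 dB over threshold.
Before 3.5:1 compression the overshoot was 4 × 3.5 = 14 dB, so input = -36 + 14 = -22 dBFS.

-22 dBFS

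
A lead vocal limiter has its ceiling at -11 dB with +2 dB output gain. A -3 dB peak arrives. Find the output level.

At ∞:1, everything above -11 dB is held at the ceiling.
Output gain then adds 2 dB: -11 + 2 = -9 dB.

-9 dB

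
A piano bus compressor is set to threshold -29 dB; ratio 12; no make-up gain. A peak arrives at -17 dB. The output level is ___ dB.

-17 dB sits 12 dB over threshold.
12:1 compression reduces that to 12/12 = 1 dB over.
So the level is -29 + 1 = -28 dB.

-28 dB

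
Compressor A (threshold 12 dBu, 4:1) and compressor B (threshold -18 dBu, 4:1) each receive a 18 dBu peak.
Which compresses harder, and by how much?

B, by 22.5 dB

A: overshoot 6 dB → output overshoot 1.5 dB → GR 4.5 dB.
B: overshoot 36 dB → output overshoot 9 dB → GR 27 dB.
B reduces 22.5 dB more.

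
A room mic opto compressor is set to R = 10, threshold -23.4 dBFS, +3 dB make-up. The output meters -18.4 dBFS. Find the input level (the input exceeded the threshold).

-3.4 dBFS

Before make-up, the level was -18.4 − 3 = -21.4 dBFS.
That's 2 dB above the -23.4 dBFS threshold.
Input overshoot = R × output overshoot = 20 dB → input = -23.4 + 20 = -3.4 dBFS.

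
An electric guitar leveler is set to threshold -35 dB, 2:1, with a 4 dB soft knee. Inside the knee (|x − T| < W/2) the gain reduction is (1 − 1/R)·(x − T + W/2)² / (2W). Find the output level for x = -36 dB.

x − T + W/2 = -36 − (-35) + 2 = 1.
GR = (1 − 1/2) × 1² / 8 = 0.5 × 1 / 8 = 0.0625 dB.
Output = -36 − 0.0625 = -36.0625 dB.

-36.0625 dB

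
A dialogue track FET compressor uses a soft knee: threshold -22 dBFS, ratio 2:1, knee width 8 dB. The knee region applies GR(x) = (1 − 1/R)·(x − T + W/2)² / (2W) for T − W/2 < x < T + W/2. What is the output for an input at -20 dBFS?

-21.125 dBFS

x − T + W/2 = -20 − (-22) + 4 = 6.
GR = (1 − 1/2) × 6² / 16 = 0.5 × 36 / 16 = 1.125 dB.
Output = -20 − 1.125 = -21.125 dBFS.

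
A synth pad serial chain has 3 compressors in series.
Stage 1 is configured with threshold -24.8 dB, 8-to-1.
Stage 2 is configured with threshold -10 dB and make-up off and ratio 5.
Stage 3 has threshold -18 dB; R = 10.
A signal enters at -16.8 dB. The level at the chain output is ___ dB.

Stage 1: 8 dB above -24.8 dB, reduced 8:1 to 1 dB above → -23.8 dB.
Stage 2: below threshold (-23.8 ≤ -10); passes unchanged; output -23.8 dB.
Stage 3: -23.8 dB ≤ -18 dB, so stage 3 doesn't engage; output -23.8 dB.

-23.8 dB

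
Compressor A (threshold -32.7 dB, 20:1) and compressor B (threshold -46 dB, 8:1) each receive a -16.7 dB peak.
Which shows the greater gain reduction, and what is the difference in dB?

B, by 10.4375 dB

A: overshoot 16 dB → output overshoot 0.8 dB → GR 15.2 dB.
B: overshoot 29.3 dB → output overshoot 3.6625 dB → GR 25.6375 dB.
Difference: 10.4375 dB in favour of B.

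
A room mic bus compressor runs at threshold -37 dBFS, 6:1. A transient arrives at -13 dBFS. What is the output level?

-33 dBFS

-13 dBFS sits 24 dB over threshold.
6:1 compression reduces that to 24/6 = 4 dB over.
So the level is -37 + 4 = -33 dBFS.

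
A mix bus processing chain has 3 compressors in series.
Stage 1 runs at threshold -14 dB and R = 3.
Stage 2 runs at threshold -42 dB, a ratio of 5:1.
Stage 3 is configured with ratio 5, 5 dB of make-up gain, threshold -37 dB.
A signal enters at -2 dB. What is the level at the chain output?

Stage 1: overshoot 12 dB → 12/3 = 4 dB → -10 dB.
Stage 2: 32 dB above -42 dB, reduced 5:1 to 6.4 dB above → -35.6 dB.
Stage 3: 1.4 dB above -37 dB, reduced 5:1 to 0.28 dB above → -36.72 dB; +5 dB make-up → -31.72 dB.

-31.72 dB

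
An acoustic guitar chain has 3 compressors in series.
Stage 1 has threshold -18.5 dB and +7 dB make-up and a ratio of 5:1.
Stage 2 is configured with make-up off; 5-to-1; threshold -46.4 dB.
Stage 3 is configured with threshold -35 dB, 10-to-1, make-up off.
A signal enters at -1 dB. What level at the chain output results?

Stage 1: 17.5 dB above -18.5 dB, reduced 5:1 to 3.5 dB above → -15 dB; +7 dB make-up → -8 dB.
Stage 2: overshoot 38.4 dB → 38.4/5 = 7.68 dB → -38.72 dB.
Stage 3: -38.72 dB is at or below the -35 dB threshold — no compression; output -38.72 dB.

-38.72 dB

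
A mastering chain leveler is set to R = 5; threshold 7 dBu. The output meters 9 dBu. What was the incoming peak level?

The compressed level sits 9 − 7 = 2 dB over threshold.
Input overshoot = R × output overshoot = 10 dB → input = 7 + 10 = 17 dBu.

17 dBu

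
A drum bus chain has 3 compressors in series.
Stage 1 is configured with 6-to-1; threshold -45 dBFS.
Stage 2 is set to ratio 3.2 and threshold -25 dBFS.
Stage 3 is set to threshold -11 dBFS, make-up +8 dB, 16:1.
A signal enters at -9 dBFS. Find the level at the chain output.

Stage 1: -9 dBFS is 36 dB over -45 dBFS; at 6:1 that becomes 6 dB over, giving -39 dBFS.
Stage 2: -39 dBFS is at or below the -25 dBFS threshold — no compression; output -39 dBFS.
Stage 3: -39 dBFS ≤ -11 dBFS, so stage 3 doesn't engage; make-up brings it to -31 dBFS.

-31 dBFS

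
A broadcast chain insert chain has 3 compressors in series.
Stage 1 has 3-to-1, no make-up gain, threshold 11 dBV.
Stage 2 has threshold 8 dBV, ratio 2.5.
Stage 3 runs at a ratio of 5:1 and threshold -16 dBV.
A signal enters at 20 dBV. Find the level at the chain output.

-10.72 dBV

Stage 1: 20 dBV is 9 dB over 11 dBV; at 3:1 that becomes 3 dB over, giving 14 dBV.
Stage 2: overshoot 6 dB → 6/2.5 = 2.4 dB → 10.4 dBV.
Stage 3: 10.4 dBV is 26.4 dB over -16 dBV; at 5:1 that becomes 5.28 dB over, giving -10.72 dBV.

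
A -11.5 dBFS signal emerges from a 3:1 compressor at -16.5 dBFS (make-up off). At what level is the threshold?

Input is 7.5 dB above T (since output overshoot × R = input overshoot: (-16.5 − T)·3 = -11.5 − T gives T = -19 dBFS).
Check: -19 + (-11.5 − (-19))/3 = -19 + 2.5 = -16.5 dBFS. ✓

-19 dBFS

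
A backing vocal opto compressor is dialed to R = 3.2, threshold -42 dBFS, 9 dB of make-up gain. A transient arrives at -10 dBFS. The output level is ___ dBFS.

-23 dBFS

The input is 32 dB above the -42 dBFS threshold.
3.2:1 compression reduces that to 32/3.2 = 10 dB over.
Output = -42 + 10 = -32 dBFS; make-up adds 9 dB, giving -23 dBFS.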